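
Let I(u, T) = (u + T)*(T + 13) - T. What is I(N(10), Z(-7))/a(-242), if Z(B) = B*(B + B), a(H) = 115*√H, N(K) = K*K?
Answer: -2188*I*√2/253 ≈ -12.23*I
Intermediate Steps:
N(K) = K²
Z(B) = 2*B² (Z(B) = B*(2*B) = 2*B²)
I(u, T) = -T + (13 + T)*(T + u) (I(u, T) = (T + u)*(13 + T) - T = (13 + T)*(T + u) - T = -T + (13 + T)*(T + u))
I(N(10), Z(-7))/a(-242) = ((2*(-7)²)² + 12*(2*(-7)²) + 13*10² + (2*(-7)²)*10²)/((115*√(-242))) = ((2*49)² + 12*(2*49) + 13*100 + (2*49)*100)/((115*(11*I*√2))) = (98² + 12*98 + 1300 + 98*100)/((1265*I*√2)) = (9604 + 1176 + 1300 + 9800)*(-I*√2/2530) = 21880*(-I*√2/2530) = -2188*I*√2/253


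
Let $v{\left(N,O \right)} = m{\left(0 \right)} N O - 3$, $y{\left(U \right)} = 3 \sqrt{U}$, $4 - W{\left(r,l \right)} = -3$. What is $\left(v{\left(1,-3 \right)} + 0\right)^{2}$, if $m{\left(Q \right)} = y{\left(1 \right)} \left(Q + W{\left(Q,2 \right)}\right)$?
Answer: $4356$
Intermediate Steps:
$W{\left(r,l \right)} = 7$ ($W{\left(r,l \right)} = 4 - -3 = 4 + 3 = 7$)
$m{\left(Q \right)} = 21 + 3 Q$ ($m{\left(Q \right)} = 3 \sqrt{1} \left(Q + 7\right) = 3 \cdot 1 \left(7 + Q\right) = 3 \left(7 + Q\right) = 21 + 3 Q$)
$v{\left(N,O \right)} = -3 + 21 N O$ ($v{\left(N,O \right)} = \left(21 + 3 \cdot 0\right) N O - 3 = \left(21 + 0\right) N O - 3 = 21 N O - 3 = -3 + 21 N O$)
$\left(v{\left(1,-3 \right)} + 0\right)^{2} = \left(\left(-3 + 21 \cdot 1 \left(-3\right)\right) + 0\right)^{2} = \left(\left(-3 - 63\right) + 0\right)^{2} = \left(-66 + 0\right)^{2} = \left(-66\right)^{2} = 4356$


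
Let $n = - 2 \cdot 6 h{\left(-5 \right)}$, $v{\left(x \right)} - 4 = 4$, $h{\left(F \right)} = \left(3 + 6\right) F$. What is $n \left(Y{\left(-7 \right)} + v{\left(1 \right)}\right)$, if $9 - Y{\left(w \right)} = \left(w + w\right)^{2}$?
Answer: $-96660$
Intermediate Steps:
$h{\left(F \right)} = 9 F$
$v{\left(x \right)} = 8$ ($v{\left(x \right)} = 4 + 4 = 8$)
$Y{\left(w \right)} = 9 - 4 w^{2}$ ($Y{\left(w \right)} = 9 - \left(w + w\right)^{2} = 9 - \left(2 w\right)^{2} = 9 - 4 w^{2}$)
$n = 540$ ($n = - 2 \cdot 6 \cdot 9 \left(-5\right) = - 2 \cdot 6 \left(-45\right) = \left(-2\right) \left(-270\right) = 540$)
$n \left(Y{\left(-7 \right)} + v{\left(1 \right)}\right) = 540 \left(\left(9 - 4 \left(-7\right)^{2}\right) + 8\right) = 540 \left(\left(9 - 196\right) + 8\right) = 540 \left(-187 + 8\right) = 540 \left(-179\right) = -96660$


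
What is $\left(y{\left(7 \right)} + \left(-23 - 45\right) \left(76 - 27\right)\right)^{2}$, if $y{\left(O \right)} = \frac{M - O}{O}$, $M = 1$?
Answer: $\frac{544288900}{49} \approx 1.1108 \cdot 10^{7}$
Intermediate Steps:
$y{\left(O \right)} = \frac{1 - O}{O}$
$\left(y{\left(7 \right)} + \left(-23 - 45\right) \left(76 - 27\right)\right)^{2} = \left(\frac{1 - 7}{7} + \left(-23 - 45\right) \left(76 - 27\right)\right)^{2} = \left(\frac{1 - 7}{7} + \left(-23 - 45\right) 49\right)^{2} = \left(\frac{1}{7} \left(-6\right) - 3332\right)^{2} = \left(- \frac{6}{7} - 3332\right)^{2} = \left(- \frac{23330}{7}\right)^{2} = \frac{544288900}{49}$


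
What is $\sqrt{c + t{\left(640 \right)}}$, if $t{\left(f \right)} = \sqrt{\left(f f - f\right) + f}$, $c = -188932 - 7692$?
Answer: $12 i \sqrt{1361} \approx 442.7 i$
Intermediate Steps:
$c = -196624$ ($c = -188932 - 7692 = -196624$)
$t{\left(f \right)} = \sqrt{f^{2}}$ ($t{\left(f \right)} = \sqrt{\left(f^{2} - f\right) + f} = \sqrt{f^{2}}$)
$\sqrt{c + t{\left(640 \right)}} = \sqrt{-196624 + \sqrt{640^{2}}} = \sqrt{-196624 + \sqrt{409600}} = \sqrt{-196624 + 640} = \sqrt{-195984} = 12 i \sqrt{1361}$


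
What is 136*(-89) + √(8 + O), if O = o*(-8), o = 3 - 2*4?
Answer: -12104 + 4*√3 ≈ -12097.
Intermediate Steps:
o = -5 (o = 3 - 8 = -5)
O = 40 (O = -5*(-8) = 40)
136*(-89) + √(8 + O) = 136*(-89) + √(8 + 40) = -12104 + √48 = -12104 + 4*√3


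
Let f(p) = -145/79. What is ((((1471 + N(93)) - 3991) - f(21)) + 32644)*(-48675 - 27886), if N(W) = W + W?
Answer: -183335650235/79 ≈ -2.3207e+9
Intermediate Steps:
N(W) = 2*W
f(p) = -145/79 (f(p) = -145*1/79 = -145/79)
((((1471 + N(93)) - 3991) - f(21)) + 32644)*(-48675 - 27886) = ((((1471 + 2*93) - 3991) - 1*(-145/79)) + 32644)*(-48675 - 27886) = ((((1471 + 186) - 3991) + 145/79) + 32644)*(-76561) = (((1657 - 3991) + 145/79) + 32644)*(-76561) = ((-2334 + 145/79) + 32644)*(-76561) = (-184241/79 + 32644)*(-76561) = (2394635/79)*(-76561) = -183335650235/79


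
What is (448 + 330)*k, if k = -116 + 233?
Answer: 91026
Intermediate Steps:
k = 117
(448 + 330)*k = (448 + 330)*117 = 778*117 = 91026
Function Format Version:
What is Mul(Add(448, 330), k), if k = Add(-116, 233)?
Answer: 91026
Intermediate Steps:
k = 117
Mul(Add(448, 330), k) = Mul(Add(448, 330), 117) = Mul(778, 117) = 91026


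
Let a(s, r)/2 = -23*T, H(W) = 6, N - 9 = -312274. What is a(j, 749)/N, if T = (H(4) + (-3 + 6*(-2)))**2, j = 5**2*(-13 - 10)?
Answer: 3726/312265 ≈ 0.011932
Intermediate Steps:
N = -312265 (N = 9 - 312274 = -312265)
j = -575 (j = 25*(-23) = -575)
T = 81 (T = (6 + (-3 + 6*(-2)))**2 = (6 + (-3 - 12))**2 = (6 - 15)**2 = (-9)**2 = 81)
a(s, r) = -3726 (a(s, r) = 2*(-23*81) = 2*(-1863) = -3726)
a(j, 749)/N = -3726/(-312265) = -3726*(-1/312265) = 3726/312265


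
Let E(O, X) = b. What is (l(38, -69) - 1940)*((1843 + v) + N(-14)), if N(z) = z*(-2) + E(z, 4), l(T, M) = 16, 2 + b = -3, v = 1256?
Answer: -6006728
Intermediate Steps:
b = -5 (b = -2 - 3 = -5)
E(O, X) = -5
N(z) = -5 - 2*z (N(z) = z*(-2) - 5 = -2*z - 5 = -5 - 2*z)
(l(38, -69) - 1940)*((1843 + v) + N(-14)) = (16 - 1940)*((1843 + 1256) + (-5 - 2*(-14))) = -1924*(3099 + (-5 + 28)) = -1924*(3099 + 23) = -1924*3122 = -6006728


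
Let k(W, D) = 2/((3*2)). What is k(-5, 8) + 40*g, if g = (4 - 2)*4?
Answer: 961/3 ≈ 320.33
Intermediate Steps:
k(W, D) = ⅓ (k(W, D) = 2/6 = 2*(⅙) = ⅓)
g = 8 (g = 2*4 = 8)
k(-5, 8) + 40*g = ⅓ + 40*8 = ⅓ + 320 = 961/3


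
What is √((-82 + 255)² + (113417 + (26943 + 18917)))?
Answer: √189206 ≈ 434.98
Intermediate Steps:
√((-82 + 255)² + (113417 + (26943 + 18917))) = √(173² + (113417 + 45860)) = √(29929 + 159277) = √189206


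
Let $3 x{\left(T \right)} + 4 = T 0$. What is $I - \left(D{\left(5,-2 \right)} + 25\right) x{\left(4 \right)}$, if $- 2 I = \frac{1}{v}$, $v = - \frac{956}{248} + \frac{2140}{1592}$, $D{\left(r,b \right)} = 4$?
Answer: $\frac{3611723}{92928} \approx 38.866$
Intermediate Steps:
$v = - \frac{15488}{6169}$ ($v = \left(-956\right) \frac{1}{248} + 2140 \cdot \frac{1}{1592} = - \frac{239}{62} + \frac{535}{398} = - \frac{15488}{6169} \approx -2.5106$)
$x{\left(T \right)} = - \frac{4}{3}$ ($x{\left(T \right)} = - \frac{4}{3} + \frac{T 0}{3} = - \frac{4}{3} + \frac{1}{3} \cdot 0 = - \frac{4}{3} + 0 = - \frac{4}{3}$)
$I = \frac{6169}{30976}$ ($I = - \frac{1}{2 \left(- \frac{15488}{6169}\right)} = \left(- \frac{1}{2}\right) \left(- \frac{6169}{15488}\right) = \frac{6169}{30976} \approx 0.19915$)
$I - \left(D{\left(5,-2 \right)} + 25\right) x{\left(4 \right)} = \frac{6169}{30976} - \left(4 + 25\right) \left(- \frac{4}{3}\right) = \frac{6169}{30976} - 29 \left(- \frac{4}{3}\right) = \frac{6169}{30976} - - \frac{116}{3} = \frac{6169}{30976} + \frac{116}{3} = \frac{3611723}{92928}$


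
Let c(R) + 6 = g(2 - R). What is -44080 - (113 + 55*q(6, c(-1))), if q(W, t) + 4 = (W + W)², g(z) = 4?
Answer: -51893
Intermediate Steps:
c(R) = -2 (c(R) = -6 + 4 = -2)
q(W, t) = -4 + 4*W² (q(W, t) = -4 + (W + W)² = -4 + (2*W)² = -4 + 4*W²)
-44080 - (113 + 55*q(6, c(-1))) = -44080 - (113 + 55*(-4 + 4*6²)) = -44080 - (113 + 55*(-4 + 4*36)) = -44080 - (113 + 55*(-4 + 144)) = -44080 - (113 + 55*140) = -44080 - (113 + 7700) = -44080 - 1*7813 = -44080 - 7813 = -51893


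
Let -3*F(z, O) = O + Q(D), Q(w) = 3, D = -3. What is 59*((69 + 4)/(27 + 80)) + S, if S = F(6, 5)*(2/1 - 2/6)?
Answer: 34483/963 ≈ 35.808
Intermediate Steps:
F(z, O) = -1 - O/3 (F(z, O) = -(O + 3)/3 = -(3 + O)/3 = -1 - O/3)
S = -40/9 (S = (-1 - 1/3*5)*(2/1 - 2/6) = (-1 - 5/3)*(2*1 - 2*1/6) = -8*(2 - 1/3)/3 = -8/3*5/3 = -40/9 ≈ -4.4444)
59*((69 + 4)/(27 + 80)) + S = 59*((69 + 4)/(27 + 80)) - 40/9 = 59*(73/107) - 40/9 = 4307/107 - 40/9 = 34483/963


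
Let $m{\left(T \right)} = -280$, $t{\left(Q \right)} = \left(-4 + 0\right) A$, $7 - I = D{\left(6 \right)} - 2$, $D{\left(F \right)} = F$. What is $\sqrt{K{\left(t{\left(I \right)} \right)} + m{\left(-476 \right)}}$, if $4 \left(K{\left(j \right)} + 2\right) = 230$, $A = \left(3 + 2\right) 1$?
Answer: $\frac{i \sqrt{898}}{2} \approx 14.983 i$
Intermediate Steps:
$A = 5$ ($A = 5 \cdot 1 = 5$)
$I = 3$ ($I = 7 - \left(6 - 2\right) = 7 - 4 = 3$)
$t{\left(Q \right)} = -20$ ($t{\left(Q \right)} = \left(-4 + 0\right) 5 = \left(-4\right) 5 = -20$)
$K{\left(j \right)} = \frac{111}{2}$ ($K{\left(j \right)} = -2 + \frac{1}{4} \cdot 230 = -2 + \frac{115}{2} = \frac{111}{2}$)
$\sqrt{K{\left(t{\left(I \right)} \right)} + m{\left(-476 \right)}} = \sqrt{\frac{111}{2} - 280} = \sqrt{- \frac{449}{2}} = \frac{i \sqrt{898}}{2}$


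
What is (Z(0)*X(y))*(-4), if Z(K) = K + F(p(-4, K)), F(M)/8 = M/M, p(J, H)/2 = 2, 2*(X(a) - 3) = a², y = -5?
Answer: -496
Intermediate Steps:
X(a) = 3 + a²/2
p(J, H) = 4 (p(J, H) = 2*2 = 4)
F(M) = 8 (F(M) = 8*(M/M) = 8*1 = 8)
Z(K) = 8 + K (Z(K) = K + 8 = 8 + K)
(Z(0)*X(y))*(-4) = ((8 + 0)*(3 + (½)*(-5)²))*(-4) = (8*(3 + (½)*25))*(-4) = (8*(3 + 25/2))*(-4) = (8*(31/2))*(-4) = 124*(-4) = -496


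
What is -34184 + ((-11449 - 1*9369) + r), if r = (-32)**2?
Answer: -53978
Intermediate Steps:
r = 1024
-34184 + ((-11449 - 1*9369) + r) = -34184 + ((-11449 - 1*9369) + 1024) = -34184 + ((-11449 - 9369) + 1024) = -34184 + (-20818 + 1024) = -34184 - 19794 = -53978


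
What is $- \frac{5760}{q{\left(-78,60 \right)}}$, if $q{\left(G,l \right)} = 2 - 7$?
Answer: $1152$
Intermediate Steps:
$q{\left(G,l \right)} = -5$
$- \frac{5760}{q{\left(-78,60 \right)}} = - \frac{5760}{-5} = \left(-5760\right) \left(- \frac{1}{5}\right) = 1152$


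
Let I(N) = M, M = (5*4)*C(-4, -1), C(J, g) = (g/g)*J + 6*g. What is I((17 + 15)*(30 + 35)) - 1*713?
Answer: -913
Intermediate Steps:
C(J, g) = J + 6*g (C(J, g) = 1*J + 6*g = J + 6*g)
M = -200 (M = (5*4)*(-4 + 6*(-1)) = 20*(-4 - 6) = 20*(-10) = -200)
I(N) = -200
I((17 + 15)*(30 + 35)) - 1*713 = -200 - 1*713 = -200 - 713 = -913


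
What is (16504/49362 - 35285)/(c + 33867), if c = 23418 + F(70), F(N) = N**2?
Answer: -870860833/1534787985 ≈ -0.56741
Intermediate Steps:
c = 28318 (c = 23418 + 70**2 = 23418 + 4900 = 28318)
(16504/49362 - 35285)/(c + 33867) = (16504/49362 - 35285)/(28318 + 33867) = (16504*(1/49362) - 35285)/62185 = (8252/24681 - 35285)*(1/62185) = -870860833/24681*1/62185 = -870860833/1534787985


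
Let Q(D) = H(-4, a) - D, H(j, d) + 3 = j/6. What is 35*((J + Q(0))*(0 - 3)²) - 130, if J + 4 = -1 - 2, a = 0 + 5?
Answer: -3490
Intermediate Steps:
a = 5
H(j, d) = -3 + j/6
Q(D) = -11/3 - D (Q(D) = (-3 + (⅙)*(-4)) - D = (-3 - ⅔) - D = -11/3 - D)
J = -7 (J = -4 + (-1 - 2) = -4 - 3 = -7)
35*((J + Q(0))*(0 - 3)²) - 130 = 35*((-7 + (-11/3 - 1*0))*(0 - 3)²) - 130 = 35*((-7 + (-11/3 + 0))*(-3)²) - 130 = 35*((-7 - 11/3)*9) - 130 = 35*(-32/3*9) - 130 = 35*(-96) - 130 = -3360 - 130 = -3490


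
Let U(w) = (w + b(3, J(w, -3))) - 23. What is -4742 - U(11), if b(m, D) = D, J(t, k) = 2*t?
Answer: -4752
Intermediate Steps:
U(w) = -23 + 3*w (U(w) = (w + 2*w) - 23 = 3*w - 23 = -23 + 3*w)
-4742 - U(11) = -4742 - (-23 + 3*11) = -4742 - (-23 + 33) = -4742 - 1*10 = -4742 - 10 = -4752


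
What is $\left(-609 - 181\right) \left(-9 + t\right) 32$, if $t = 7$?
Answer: $50560$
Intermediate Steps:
$\left(-609 - 181\right) \left(-9 + t\right) 32 = \left(-609 - 181\right) \left(-9 + 7\right) 32 = - 790 \left(\left(-2\right) 32\right) = \left(-790\right) \left(-64\right) = 50560$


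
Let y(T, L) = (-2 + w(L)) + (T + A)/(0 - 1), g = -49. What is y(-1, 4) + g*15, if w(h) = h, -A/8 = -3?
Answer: -756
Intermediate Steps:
A = 24 (A = -8*(-3) = 24)
y(T, L) = -26 + L - T (y(T, L) = (-2 + L) + (T + 24)/(0 - 1) = (-2 + L) + (24 + T)/(-1) = (-2 + L) + (24 + T)*(-1) = (-2 + L) + (-24 - T) = -26 + L - T)
y(-1, 4) + g*15 = (-26 + 4 - 1*(-1)) - 49*15 = (-26 + 4 + 1) - 735 = -21 - 735 = -756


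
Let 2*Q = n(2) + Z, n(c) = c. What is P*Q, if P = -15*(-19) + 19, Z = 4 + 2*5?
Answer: 2432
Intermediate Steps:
Z = 14 (Z = 4 + 10 = 14)
P = 304 (P = 285 + 19 = 304)
Q = 8 (Q = (2 + 14)/2 = (1/2)*16 = 8)
P*Q = 304*8 = 2432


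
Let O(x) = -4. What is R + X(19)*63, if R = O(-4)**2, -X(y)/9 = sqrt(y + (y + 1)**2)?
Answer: 16 - 567*sqrt(419) ≈ -11590.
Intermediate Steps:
X(y) = -9*sqrt(y + (1 + y)**2) (X(y) = -9*sqrt(y + (y + 1)**2) = -9*sqrt(y + (1 + y)**2))
R = 16 (R = (-4)**2 = 16)
R + X(19)*63 = 16 - 9*sqrt(19 + (1 + 19)**2)*63 = 16 - 9*sqrt(19 + 20**2)*63 = 16 - 9*sqrt(19 + 400)*63 = 16 - 9*sqrt(419)*63 = 16 - 567*sqrt(419)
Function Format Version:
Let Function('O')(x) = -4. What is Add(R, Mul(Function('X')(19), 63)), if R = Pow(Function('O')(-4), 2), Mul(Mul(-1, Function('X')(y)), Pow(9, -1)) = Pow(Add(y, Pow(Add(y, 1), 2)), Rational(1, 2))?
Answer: Add(16, Mul(-567, Pow(419, Rational(1, 2)))) ≈ -11590.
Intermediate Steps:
Function('X')(y) = Mul(-9, Pow(Add(y, Pow(Add(1, y), 2)), Rational(1, 2))) (Function('X')(y) = Mul(-9, Pow(Add(y, Pow(Add(y, 1), 2)), Rational(1, 2))) = Mul(-9, Pow(Add(y, Pow(Add(1, y), 2)), Rational(1, 2))))
R = 16 (R = Pow(-4, 2) = 16)
Add(R, Mul(Function('X')(19), 63)) = Add(16, Mul(Mul(-9, Pow(Add(19, Pow(Add(1, 19), 2)), Rational(1, 2))), 63)) = Add(16, Mul(Mul(-9, Pow(Add(19, Pow(20, 2)), Rational(1, 2))), 63)) = Add(16, Mul(Mul(-9, Pow(Add(19, 400), Rational(1, 2))), 63)) = Add(16, Mul(Mul(-9, Pow(419, Rational(1, 2))), 63)) = Add(16, Mul(-567, Pow(419, Rational(1, 2))))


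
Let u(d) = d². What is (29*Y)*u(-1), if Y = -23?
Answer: -667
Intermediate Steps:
(29*Y)*u(-1) = (29*(-23))*(-1)² = -667*1 = -667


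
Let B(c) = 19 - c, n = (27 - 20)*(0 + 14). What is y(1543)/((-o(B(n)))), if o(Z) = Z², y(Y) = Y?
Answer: -1543/6241 ≈ -0.24724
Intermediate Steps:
n = 98 (n = 7*14 = 98)
y(1543)/((-o(B(n)))) = 1543/((-(19 - 1*98)²)) = 1543/((-(19 - 98)²)) = 1543/((-1*(-79)²)) = 1543/((-1*6241)) = 1543/(-6241) = 1543*(-1/6241) = -1543/6241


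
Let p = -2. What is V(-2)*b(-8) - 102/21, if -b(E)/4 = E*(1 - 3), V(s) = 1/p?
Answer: 190/7 ≈ 27.143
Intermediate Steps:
V(s) = -½ (V(s) = 1/(-2) = -½)
b(E) = 8*E (b(E) = -4*E*(1 - 3) = -4*E*(-2) = -(-8)*E = 8*E)
V(-2)*b(-8) - 102/21 = -4*(-8) - 102/21 = -½*(-64) - 102*1/21 = 32 - 34/7 = 190/7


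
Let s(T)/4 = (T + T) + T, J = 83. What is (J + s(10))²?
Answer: 41209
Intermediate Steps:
s(T) = 12*T (s(T) = 4*((T + T) + T) = 4*(2*T + T) = 4*(3*T) = 12*T)
(J + s(10))² = (83 + 12*10)² = (83 + 120)² = 203² = 41209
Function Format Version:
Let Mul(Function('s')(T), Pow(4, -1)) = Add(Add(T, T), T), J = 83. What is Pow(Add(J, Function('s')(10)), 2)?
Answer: 41209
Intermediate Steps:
Function('s')(T) = Mul(12, T) (Function('s')(T) = Mul(4, Add(Add(T, T), T)) = Mul(4, Add(Mul(2, T), T)) = Mul(4, Mul(3, T)) = Mul(12, T))
Pow(Add(J, Function('s')(10)), 2) = Pow(Add(83, Mul(12, 10)), 2) = Pow(Add(83, 120), 2) = Pow(203, 2) = 41209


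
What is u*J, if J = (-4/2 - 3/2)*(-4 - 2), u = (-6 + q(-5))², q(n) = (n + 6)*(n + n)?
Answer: 5376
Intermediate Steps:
q(n) = 2*n*(6 + n) (q(n) = (6 + n)*(2*n) = 2*n*(6 + n))
u = 256 (u = (-6 + 2*(-5)*(6 - 5))² = (-6 + 2*(-5)*1)² = (-6 - 10)² = (-16)² = 256)
J = 21 (J = (-4*½ - 3*½)*(-6) = (-2 - 3/2)*(-6) = -7/2*(-6) = 21)
u*J = 256*21 = 5376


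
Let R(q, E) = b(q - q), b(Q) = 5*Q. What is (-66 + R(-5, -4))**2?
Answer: 4356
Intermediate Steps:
R(q, E) = 0 (R(q, E) = 5*(q - q) = 5*0 = 0)
(-66 + R(-5, -4))**2 = (-66 + 0)**2 = (-66)**2 = 4356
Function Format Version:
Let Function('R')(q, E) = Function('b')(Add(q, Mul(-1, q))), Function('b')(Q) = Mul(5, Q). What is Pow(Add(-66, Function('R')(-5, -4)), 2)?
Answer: 4356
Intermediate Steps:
Function('R')(q, E) = 0 (Function('R')(q, E) = Mul(5, Add(q, Mul(-1, q))) = Mul(5, 0) = 0)
Pow(Add(-66, Function('R')(-5, -4)), 2) = Pow(Add(-66, 0), 2) = Pow(-66, 2) = 4356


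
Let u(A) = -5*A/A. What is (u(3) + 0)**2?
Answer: 25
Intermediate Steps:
u(A) = -5 (u(A) = -5*1 = -5)
(u(3) + 0)**2 = (-5 + 0)**2 = (-5)**2 = 25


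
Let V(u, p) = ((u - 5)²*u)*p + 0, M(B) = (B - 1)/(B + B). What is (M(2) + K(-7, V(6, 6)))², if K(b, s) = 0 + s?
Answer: 21025/16 ≈ 1314.1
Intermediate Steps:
M(B) = (-1 + B)/(2*B) (M(B) = (-1 + B)/((2*B)) = (-1 + B)*(1/(2*B)) = (-1 + B)/(2*B))
V(u, p) = p*u*(-5 + u)² (V(u, p) = ((-5 + u)²*u)*p + 0 = (u*(-5 + u)²)*p + 0 = p*u*(-5 + u)² + 0 = p*u*(-5 + u)²)
K(b, s) = s
(M(2) + K(-7, V(6, 6)))² = ((½)*(-1 + 2)/2 + 6*6*(-5 + 6)²)² = ((½)*(½)*1 + 6*6*1²)² = (¼ + 6*6*1)² = (¼ + 36)² = (145/4)² = 21025/16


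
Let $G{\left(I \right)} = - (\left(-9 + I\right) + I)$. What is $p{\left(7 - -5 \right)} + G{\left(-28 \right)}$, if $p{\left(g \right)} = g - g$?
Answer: $65$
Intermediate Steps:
$p{\left(g \right)} = 0$
$G{\left(I \right)} = 9 - 2 I$ ($G{\left(I \right)} = - (-9 + 2 I) = 9 - 2 I$)
$p{\left(7 - -5 \right)} + G{\left(-28 \right)} = 0 + \left(9 - -56\right) = 0 + \left(9 + 56\right) = 0 + 65 = 65$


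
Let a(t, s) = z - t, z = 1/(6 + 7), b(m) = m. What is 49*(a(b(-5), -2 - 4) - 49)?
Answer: -27979/13 ≈ -2152.2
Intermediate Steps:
z = 1/13 ≈ 0.076923
a(t, s) = 1/13 - t
49*(a(b(-5), -2 - 4) - 49) = 49*((1/13 - 1*(-5)) - 49) = 49*((1/13 + 5) - 49) = 49*(66/13 - 49) = 49*(-571/13) = -27979/13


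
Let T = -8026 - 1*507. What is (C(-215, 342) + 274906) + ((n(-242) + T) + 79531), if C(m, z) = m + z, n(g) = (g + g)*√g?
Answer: 346031 - 5324*I*√2 ≈ 3.4603e+5 - 7529.3*I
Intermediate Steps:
n(g) = 2*g^(3/2) (n(g) = (2*g)*√g = 2*g^(3/2))
T = -8533 (T = -8026 - 507 = -8533)
(C(-215, 342) + 274906) + ((n(-242) + T) + 79531) = ((-215 + 342) + 274906) + ((2*(-242)^(3/2) - 8533) + 79531) = (127 + 274906) + ((2*(-2662*I*√2) - 8533) + 79531) = 275033 + ((-5324*I*√2 - 8533) + 79531) = 275033 + ((-8533 - 5324*I*√2) + 79531) = 275033 + (70998 - 5324*I*√2) = 346031 - 5324*I*√2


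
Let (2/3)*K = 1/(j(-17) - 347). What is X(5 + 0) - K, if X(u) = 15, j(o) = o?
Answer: 10923/728 ≈ 15.004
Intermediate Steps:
K = -3/728 (K = 3/(2*(-17 - 347)) = (3/2)/(-364) = (3/2)*(-1/364) = -3/728 ≈ -0.0041209)
X(5 + 0) - K = 15 - 1*(-3/728) = 15 + 3/728 = 10923/728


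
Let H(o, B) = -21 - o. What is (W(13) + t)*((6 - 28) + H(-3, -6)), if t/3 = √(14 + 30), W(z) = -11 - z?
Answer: 960 - 240*√11 ≈ 164.01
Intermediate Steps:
t = 6*√11 (t = 3*√(14 + 30) = 3*√44 = 3*(2*√11) = 6*√11 ≈ 19.900)
(W(13) + t)*((6 - 28) + H(-3, -6)) = ((-11 - 1*13) + 6*√11)*((6 - 28) + (-21 - 1*(-3))) = ((-11 - 13) + 6*√11)*(-22 + (-21 + 3)) = (-24 + 6*√11)*(-22 - 18) = (-24 + 6*√11)*(-40) = 960 - 240*√11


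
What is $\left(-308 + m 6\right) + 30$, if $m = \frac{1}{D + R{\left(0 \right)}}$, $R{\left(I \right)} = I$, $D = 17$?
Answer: $- \frac{4720}{17} \approx -277.65$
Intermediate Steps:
$m = \frac{1}{17}$ ($m = \frac{1}{17 + 0} = \frac{1}{17} \approx 0.058824$)
$\left(-308 + m 6\right) + 30 = \left(-308 + \frac{1}{17} \cdot 6\right) + 30 = \left(-308 + \frac{6}{17}\right) + 30 = - \frac{5230}{17} + 30 = - \frac{4720}{17}$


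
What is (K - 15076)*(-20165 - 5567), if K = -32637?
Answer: 1227750916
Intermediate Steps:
(K - 15076)*(-20165 - 5567) = (-32637 - 15076)*(-20165 - 5567) = -47713*(-25732) = 1227750916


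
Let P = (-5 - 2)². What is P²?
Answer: 2401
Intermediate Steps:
P = 49 (P = (-7)² = 49)
P² = 49² = 2401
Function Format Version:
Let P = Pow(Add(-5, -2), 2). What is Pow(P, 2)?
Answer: 2401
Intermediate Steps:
P = 49 (P = Pow(-7, 2) = 49)
Pow(P, 2) = Pow(49, 2) = 2401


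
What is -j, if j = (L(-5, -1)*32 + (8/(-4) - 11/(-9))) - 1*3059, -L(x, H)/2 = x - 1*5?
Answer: 21778/9 ≈ 2419.8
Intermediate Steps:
L(x, H) = 10 - 2*x (L(x, H) = -2*(x - 1*5) = -2*(x - 5) = -2*(-5 + x) = 10 - 2*x)
j = -21778/9 (j = ((10 - 2*(-5))*32 + (8/(-4) - 11/(-9))) - 1*3059 = ((10 + 10)*32 + (8*(-¼) - 11*(-⅑))) - 3059 = (20*32 + (-2 + 11/9)) - 3059 = (640 - 7/9) - 3059 = 5753/9 - 3059 = -21778/9 ≈ -2419.8)
-j = -1*(-21778/9) = 21778/9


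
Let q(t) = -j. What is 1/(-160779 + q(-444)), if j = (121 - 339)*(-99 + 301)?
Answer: -1/116743 ≈ -8.5658e-6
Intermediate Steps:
j = -44036 (j = -218*202 = -44036)
q(t) = 44036 (q(t) = -1*(-44036) = 44036)
1/(-160779 + q(-444)) = 1/(-160779 + 44036) = 1/(-116743) = -1/116743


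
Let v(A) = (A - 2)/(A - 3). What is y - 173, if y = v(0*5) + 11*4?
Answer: -385/3 ≈ -128.33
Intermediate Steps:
v(A) = (-2 + A)/(-3 + A)
y = 134/3 (y = (-2 + 0*5)/(-3 + 0*5) + 11*4 = (-2 + 0)/(-3 + 0) + 44 = -2/(-3) + 44 = -⅓*(-2) + 44 = ⅔ + 44 = 134/3 ≈ 44.667)
y - 173 = 134/3 - 173 = -385/3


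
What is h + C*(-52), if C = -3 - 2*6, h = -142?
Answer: 638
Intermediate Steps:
C = -15 (C = -3 - 12 = -15)
h + C*(-52) = -142 - 15*(-52) = -142 + 780 = 638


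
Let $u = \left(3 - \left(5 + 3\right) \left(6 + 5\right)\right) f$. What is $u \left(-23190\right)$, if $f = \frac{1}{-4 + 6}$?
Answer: $985575$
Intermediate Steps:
$f = \frac{1}{2} \approx 0.5$
$u = - \frac{85}{2}$ ($u = \left(3 - \left(5 + 3\right) \left(6 + 5\right)\right) \frac{1}{2} = \left(3 - 8 \cdot 11\right) \frac{1}{2} = \left(3 - 88\right) \frac{1}{2} = \left(-85\right) \frac{1}{2} = - \frac{85}{2} \approx -42.5$)
$u \left(-23190\right) = \left(- \frac{85}{2}\right) \left(-23190\right) = 985575$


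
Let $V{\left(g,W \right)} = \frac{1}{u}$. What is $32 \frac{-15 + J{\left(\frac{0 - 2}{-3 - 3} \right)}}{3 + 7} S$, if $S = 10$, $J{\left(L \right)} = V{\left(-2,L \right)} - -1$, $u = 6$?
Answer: $- \frac{1328}{3} \approx -442.67$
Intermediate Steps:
$V{\left(g,W \right)} = \frac{1}{6}$
$J{\left(L \right)} = \frac{7}{6}$ ($J{\left(L \right)} = \frac{1}{6} - -1 = \frac{1}{6} + 1 = \frac{7}{6}$)
$32 \frac{-15 + J{\left(\frac{0 - 2}{-3 - 3} \right)}}{3 + 7} S = 32 \frac{-15 + \frac{7}{6}}{3 + 7} \cdot 10 = 32 \left(- \frac{83}{6 \cdot 10}\right) 10 = 32 \left(\left(- \frac{83}{6}\right) \frac{1}{10}\right) 10 = 32 \left(- \frac{83}{60}\right) 10 = \left(- \frac{664}{15}\right) 10 = - \frac{1328}{3}$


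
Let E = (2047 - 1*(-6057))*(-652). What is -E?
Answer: 5283808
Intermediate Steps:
E = -5283808 (E = (2047 + 6057)*(-652) = 8104*(-652) = -5283808)
-E = -1*(-5283808) = 5283808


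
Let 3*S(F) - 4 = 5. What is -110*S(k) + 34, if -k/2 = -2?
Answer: -296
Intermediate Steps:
k = 4 (k = -2*(-2) = 4)
S(F) = 3 (S(F) = 4/3 + (⅓)*5 = 4/3 + 5/3 = 3)
-110*S(k) + 34 = -110*3 + 34 = -330 + 34 = -296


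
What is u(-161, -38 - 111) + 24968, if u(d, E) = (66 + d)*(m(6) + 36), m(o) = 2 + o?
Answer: 20788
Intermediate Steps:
u(d, E) = 2904 + 44*d (u(d, E) = (66 + d)*((2 + 6) + 36) = (66 + d)*(8 + 36) = (66 + d)*44 = 2904 + 44*d)
u(-161, -38 - 111) + 24968 = (2904 + 44*(-161)) + 24968 = (2904 - 7084) + 24968 = -4180 + 24968 = 20788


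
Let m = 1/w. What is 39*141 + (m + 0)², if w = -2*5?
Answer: 549901/100 ≈ 5499.0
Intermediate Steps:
w = -10
m = -⅒ (m = 1/(-10) = -⅒ ≈ -0.10000)
39*141 + (m + 0)² = 39*141 + (-⅒ + 0)² = 5499 + (-⅒)² = 5499 + 1/100 = 549901/100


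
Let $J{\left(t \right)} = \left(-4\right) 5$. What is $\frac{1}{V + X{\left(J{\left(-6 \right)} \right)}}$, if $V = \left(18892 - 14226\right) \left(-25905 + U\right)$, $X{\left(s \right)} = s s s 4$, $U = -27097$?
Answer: $- \frac{1}{247339332} \approx -4.043 \cdot 10^{-9}$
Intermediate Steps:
$J{\left(t \right)} = -20$
$X{\left(s \right)} = 4 s^{3}$ ($X{\left(s \right)} = s^{2} s 4 = s^{3} \cdot 4 = 4 s^{3}$)
$V = -247307332$ ($V = \left(18892 - 14226\right) \left(-25905 - 27097\right) = 4666 \left(-53002\right) = -247307332$)
$\frac{1}{V + X{\left(J{\left(-6 \right)} \right)}} = \frac{1}{-247307332 + 4 \left(-20\right)^{3}} = \frac{1}{-247307332 + 4 \left(-8000\right)} = \frac{1}{-247307332 - 32000} = \frac{1}{-247339332} = - \frac{1}{247339332}$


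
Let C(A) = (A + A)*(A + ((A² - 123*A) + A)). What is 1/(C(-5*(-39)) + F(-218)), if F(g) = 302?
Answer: 1/5628002 ≈ 1.7768e-7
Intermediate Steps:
C(A) = 2*A*(A² - 121*A) (C(A) = (2*A)*(A + (A² - 122*A)) = (2*A)*(A² - 121*A) = 2*A*(A² - 121*A))
1/(C(-5*(-39)) + F(-218)) = 1/(2*(-5*(-39))²*(-121 - 5*(-39)) + 302) = 1/(2*195²*(-121 + 195) + 302) = 1/(2*38025*74 + 302) = 1/(5627700 + 302) = 1/5628002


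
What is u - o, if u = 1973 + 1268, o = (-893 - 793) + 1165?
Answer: 3762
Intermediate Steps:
o = -521 (o = -1686 + 1165 = -521)
u = 3241
u - o = 3241 - 1*(-521) = 3241 + 521 = 3762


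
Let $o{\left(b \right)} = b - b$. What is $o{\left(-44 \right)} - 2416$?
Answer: $-2416$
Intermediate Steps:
$o{\left(b \right)} = 0$
$o{\left(-44 \right)} - 2416 = 0 - 2416 = -2416$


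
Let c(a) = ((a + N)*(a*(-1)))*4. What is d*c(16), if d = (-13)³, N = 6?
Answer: 3093376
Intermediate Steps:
d = -2197
c(a) = -4*a*(6 + a) (c(a) = ((a + 6)*(a*(-1)))*4 = ((6 + a)*(-a))*4 = -a*(6 + a)*4 = -4*a*(6 + a))
d*c(16) = -(-8788)*16*(6 + 16) = -(-8788)*16*22 = -2197*(-1408) = 3093376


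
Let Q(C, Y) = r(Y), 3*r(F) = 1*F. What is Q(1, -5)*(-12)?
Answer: 20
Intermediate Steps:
r(F) = F/3 (r(F) = (1*F)/3 = F/3)
Q(C, Y) = Y/3
Q(1, -5)*(-12) = ((1/3)*(-5))*(-12) = -5/3*(-12) = 20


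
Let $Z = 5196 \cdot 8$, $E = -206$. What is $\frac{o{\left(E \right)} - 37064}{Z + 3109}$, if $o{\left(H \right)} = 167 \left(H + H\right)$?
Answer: $- \frac{105868}{44677} \approx -2.3696$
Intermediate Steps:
$Z = 41568$
$o{\left(H \right)} = 334 H$ ($o{\left(H \right)} = 167 \cdot 2 H = 334 H$)
$\frac{o{\left(E \right)} - 37064}{Z + 3109} = \frac{334 \left(-206\right) - 37064}{41568 + 3109} = \frac{-68804 - 37064}{44677} = \left(-105868\right) \frac{1}{44677} = - \frac{105868}{44677}$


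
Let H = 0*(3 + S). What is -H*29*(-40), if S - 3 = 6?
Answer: 0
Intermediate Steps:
S = 9 (S = 3 + 6 = 9)
H = 0 (H = 0*(3 + 9) = 0*12 = 0)
-H*29*(-40) = -0*29*(-40) = -0*(-40) = -1*0 = 0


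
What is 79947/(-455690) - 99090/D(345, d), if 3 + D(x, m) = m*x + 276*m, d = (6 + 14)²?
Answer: -21670972353/37730676310 ≈ -0.57436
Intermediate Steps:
d = 400 (d = 20² = 400)
D(x, m) = -3 + 276*m + m*x (D(x, m) = -3 + (m*x + 276*m) = -3 + (276*m + m*x) = -3 + 276*m + m*x)
79947/(-455690) - 99090/D(345, d) = 79947/(-455690) - 99090/(-3 + 276*400 + 400*345) = 79947*(-1/455690) - 99090/(-3 + 110400 + 138000) = -79947/455690 - 99090/248397 = -79947/455690 - 99090*1/248397 = -79947/455690 - 33030/82799 = -21670972353/37730676310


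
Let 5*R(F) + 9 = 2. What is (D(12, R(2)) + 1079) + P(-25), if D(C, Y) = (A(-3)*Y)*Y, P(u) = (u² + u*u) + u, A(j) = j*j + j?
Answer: 57894/25 ≈ 2315.8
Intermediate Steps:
A(j) = j + j² (A(j) = j² + j = j + j²)
P(u) = u + 2*u² (P(u) = (u² + u²) + u = 2*u² + u = u + 2*u²)
R(F) = -7/5 (R(F) = -9/5 + (⅕)*2 = -9/5 + ⅖ = -7/5)
D(C, Y) = 6*Y² (D(C, Y) = ((-3*(1 - 3))*Y)*Y = ((-3*(-2))*Y)*Y = (6*Y)*Y = 6*Y²)
(D(12, R(2)) + 1079) + P(-25) = (6*(-7/5)² + 1079) - 25*(1 + 2*(-25)) = (6*(49/25) + 1079) - 25*(1 - 50) = (294/25 + 1079) - 25*(-49) = 27269/25 + 1225 = 57894/25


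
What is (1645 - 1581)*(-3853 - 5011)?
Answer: -567296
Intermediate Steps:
(1645 - 1581)*(-3853 - 5011) = 64*(-8864) = -567296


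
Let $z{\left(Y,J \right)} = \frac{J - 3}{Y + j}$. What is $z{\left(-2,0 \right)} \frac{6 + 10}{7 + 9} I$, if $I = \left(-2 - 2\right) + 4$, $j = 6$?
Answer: $0$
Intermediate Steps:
$I = 0$ ($I = -4 + 4 = 0$)
$z{\left(Y,J \right)} = \frac{-3 + J}{6 + Y}$ ($z{\left(Y,J \right)} = \frac{J - 3}{Y + 6} = \frac{-3 + J}{6 + Y}$)
$z{\left(-2,0 \right)} \frac{6 + 10}{7 + 9} I = \frac{-3 + 0}{6 - 2} \frac{6 + 10}{7 + 9} \cdot 0 = \frac{1}{4} \left(-3\right) \frac{16}{16} \cdot 0 = \frac{1}{4} \left(-3\right) 16 \cdot \frac{1}{16} \cdot 0 = \left(- \frac{3}{4}\right) 1 \cdot 0 = \left(- \frac{3}{4}\right) 0 = 0$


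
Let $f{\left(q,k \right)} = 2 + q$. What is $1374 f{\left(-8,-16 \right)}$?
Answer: $-8244$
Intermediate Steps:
$1374 f{\left(-8,-16 \right)} = 1374 \left(2 - 8\right) = 1374 \left(-6\right) = -8244$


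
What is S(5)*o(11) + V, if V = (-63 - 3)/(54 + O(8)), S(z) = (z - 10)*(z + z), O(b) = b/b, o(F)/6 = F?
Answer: -16506/5 ≈ -3301.2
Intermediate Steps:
o(F) = 6*F
O(b) = 1
S(z) = 2*z*(-10 + z) (S(z) = (-10 + z)*(2*z) = 2*z*(-10 + z))
V = -6/5 (V = (-63 - 3)/(54 + 1) = -66/55 = -66*1/55 = -6/5 ≈ -1.2000)
S(5)*o(11) + V = (2*5*(-10 + 5))*(6*11) - 6/5 = (2*5*(-5))*66 - 6/5 = -50*66 - 6/5 = -3300 - 6/5 = -16506/5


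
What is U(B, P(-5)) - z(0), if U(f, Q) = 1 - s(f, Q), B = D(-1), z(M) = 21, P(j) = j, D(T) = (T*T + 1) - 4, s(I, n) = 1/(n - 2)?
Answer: -139/7 ≈ -19.857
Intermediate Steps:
s(I, n) = 1/(-2 + n)
D(T) = -3 + T² (D(T) = (T² + 1) - 4 = (1 + T²) - 4 = -3 + T²)
B = -2 (B = -3 + (-1)² = -3 + 1 = -2)
U(f, Q) = 1 - 1/(-2 + Q)
U(B, P(-5)) - z(0) = (-3 - 5)/(-2 - 5) - 1*21 = -8/(-7) - 21 = -⅐*(-8) - 21 = 8/7 - 21 = -139/7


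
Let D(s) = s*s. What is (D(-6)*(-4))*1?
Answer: -144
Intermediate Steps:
D(s) = s**2
(D(-6)*(-4))*1 = ((-6)**2*(-4))*1 = (36*(-4))*1 = -144*1 = -144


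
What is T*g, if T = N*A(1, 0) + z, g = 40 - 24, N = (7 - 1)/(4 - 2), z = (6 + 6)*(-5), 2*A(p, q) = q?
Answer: -960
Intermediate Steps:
A(p, q) = q/2
z = -60 (z = 12*(-5) = -60)
N = 3 (N = 6/2 = 6*(½) = 3)
g = 16
T = -60 (T = 3*((½)*0) - 60 = 3*0 - 60 = 0 - 60 = -60)
T*g = -60*16 = -960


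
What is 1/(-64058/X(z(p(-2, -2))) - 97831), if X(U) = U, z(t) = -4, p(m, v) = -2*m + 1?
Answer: -2/163633 ≈ -1.2222e-5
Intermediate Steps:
p(m, v) = 1 - 2*m
1/(-64058/X(z(p(-2, -2))) - 97831) = 1/(-64058/(-4) - 97831) = 1/(-64058*(-1/4) - 97831) = 1/(32029/2 - 97831) = 1/(-163633/2) = -2/163633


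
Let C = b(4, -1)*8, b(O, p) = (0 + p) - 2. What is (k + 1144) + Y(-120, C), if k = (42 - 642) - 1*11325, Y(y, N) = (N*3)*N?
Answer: -9053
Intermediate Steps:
b(O, p) = -2 + p (b(O, p) = p - 2 = -2 + p)
C = -24 (C = (-2 - 1)*8 = -3*8 = -24)
Y(y, N) = 3*N**2 (Y(y, N) = (3*N)*N = 3*N**2)
k = -11925 (k = -600 - 11325 = -11925)
(k + 1144) + Y(-120, C) = (-11925 + 1144) + 3*(-24)**2 = -10781 + 3*576 = -10781 + 1728 = -9053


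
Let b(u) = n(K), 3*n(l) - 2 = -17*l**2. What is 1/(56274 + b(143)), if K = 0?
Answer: 3/168824 ≈ 1.7770e-5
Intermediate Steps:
n(l) = 2/3 - 17*l**2/3 (n(l) = 2/3 + (-17*l**2)/3 = 2/3 - 17*l**2/3)
b(u) = 2/3 (b(u) = 2/3 - 17/3*0**2 = 2/3 - 17/3*0 = 2/3 + 0 = 2/3)
1/(56274 + b(143)) = 1/(56274 + 2/3) = 1/(168824/3) = 3/168824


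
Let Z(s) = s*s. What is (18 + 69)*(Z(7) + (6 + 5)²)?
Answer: 14790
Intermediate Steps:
Z(s) = s²
(18 + 69)*(Z(7) + (6 + 5)²) = (18 + 69)*(7² + (6 + 5)²) = 87*(49 + 11²) = 87*(49 + 121) = 87*170 = 14790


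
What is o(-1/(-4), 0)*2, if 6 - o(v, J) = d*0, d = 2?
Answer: 12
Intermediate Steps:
o(v, J) = 6 (o(v, J) = 6 - 2*0 = 6 - 1*0 = 6 + 0 = 6)
o(-1/(-4), 0)*2 = 6*2 = 12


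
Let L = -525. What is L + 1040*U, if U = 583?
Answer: 605795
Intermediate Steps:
L + 1040*U = -525 + 1040*583 = -525 + 606320 = 605795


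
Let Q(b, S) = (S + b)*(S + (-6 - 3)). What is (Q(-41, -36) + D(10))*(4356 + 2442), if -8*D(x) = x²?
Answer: 23470095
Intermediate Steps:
D(x) = -x²/8
Q(b, S) = (-9 + S)*(S + b) (Q(b, S) = (S + b)*(S - 9) = (S + b)*(-9 + S) = (-9 + S)*(S + b))
(Q(-41, -36) + D(10))*(4356 + 2442) = (((-36)² - 9*(-36) - 9*(-41) - 36*(-41)) - ⅛*10²)*(4356 + 2442) = ((1296 + 324 + 369 + 1476) - ⅛*100)*6798 = (3465 - 25/2)*6798 = (6905/2)*6798 = 23470095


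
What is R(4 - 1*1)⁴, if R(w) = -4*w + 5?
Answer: 2401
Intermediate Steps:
R(w) = 5 - 4*w
R(4 - 1*1)⁴ = (5 - 4*(4 - 1*1))⁴ = (5 - 4*(4 - 1))⁴ = (5 - 4*3)⁴ = (5 - 12)⁴ = (-7)⁴ = 2401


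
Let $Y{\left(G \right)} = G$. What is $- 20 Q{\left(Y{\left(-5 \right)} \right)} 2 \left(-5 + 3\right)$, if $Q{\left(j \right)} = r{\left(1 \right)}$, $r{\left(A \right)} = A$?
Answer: $80$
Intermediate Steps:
$Q{\left(j \right)} = 1$
$- 20 Q{\left(Y{\left(-5 \right)} \right)} 2 \left(-5 + 3\right) = \left(-20\right) 1 \cdot 2 \left(-5 + 3\right) = - 20 \cdot 2 \left(-2\right) = \left(-20\right) \left(-4\right) = 80$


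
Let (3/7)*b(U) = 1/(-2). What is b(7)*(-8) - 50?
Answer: -122/3 ≈ -40.667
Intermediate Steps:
b(U) = -7/6 (b(U) = (7/3)/(-2) = (7/3)*(-½) = -7/6)
b(7)*(-8) - 50 = -7/6*(-8) - 50 = 28/3 - 50 = -122/3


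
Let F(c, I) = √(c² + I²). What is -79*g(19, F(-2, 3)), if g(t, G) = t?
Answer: -1501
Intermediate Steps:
F(c, I) = √(I² + c²)
-79*g(19, F(-2, 3)) = -79*19 = -1501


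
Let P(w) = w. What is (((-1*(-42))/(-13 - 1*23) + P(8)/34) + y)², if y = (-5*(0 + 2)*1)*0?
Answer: 9025/10404 ≈ 0.86745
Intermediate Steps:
y = 0 (y = (-5*2*1)*0 = -10*1*0 = -10*0 = 0)
(((-1*(-42))/(-13 - 1*23) + P(8)/34) + y)² = (((-1*(-42))/(-13 - 1*23) + 8/34) + 0)² = ((42/(-13 - 23) + 8*(1/34)) + 0)² = ((42/(-36) + 4/17) + 0)² = ((42*(-1/36) + 4/17) + 0)² = ((-7/6 + 4/17) + 0)² = (-95/102 + 0)² = (-95/102)² = 9025/10404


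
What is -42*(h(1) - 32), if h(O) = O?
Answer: 1302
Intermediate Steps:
-42*(h(1) - 32) = -42*(1 - 32) = -42*(-31) = 1302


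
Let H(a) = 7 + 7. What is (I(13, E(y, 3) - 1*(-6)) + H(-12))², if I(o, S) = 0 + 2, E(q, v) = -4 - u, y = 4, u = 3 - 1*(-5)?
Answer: 256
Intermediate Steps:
H(a) = 14
u = 8 (u = 3 + 5 = 8)
E(q, v) = -12 (E(q, v) = -4 - 1*8 = -4 - 8 = -12)
I(o, S) = 2
(I(13, E(y, 3) - 1*(-6)) + H(-12))² = (2 + 14)² = 16² = 256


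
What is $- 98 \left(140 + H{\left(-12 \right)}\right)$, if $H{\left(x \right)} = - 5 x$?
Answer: $-19600$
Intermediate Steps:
$- 98 \left(140 + H{\left(-12 \right)}\right) = - 98 \left(140 - -60\right) = - 98 \left(140 + 60\right) = \left(-98\right) 200 = -19600$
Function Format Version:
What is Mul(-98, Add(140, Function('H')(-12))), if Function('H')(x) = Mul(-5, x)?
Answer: -19600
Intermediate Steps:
Mul(-98, Add(140, Function('H')(-12))) = Mul(-98, Add(140, Mul(-5, -12))) = Mul(-98, Add(140, 60)) = Mul(-98, 200) = -19600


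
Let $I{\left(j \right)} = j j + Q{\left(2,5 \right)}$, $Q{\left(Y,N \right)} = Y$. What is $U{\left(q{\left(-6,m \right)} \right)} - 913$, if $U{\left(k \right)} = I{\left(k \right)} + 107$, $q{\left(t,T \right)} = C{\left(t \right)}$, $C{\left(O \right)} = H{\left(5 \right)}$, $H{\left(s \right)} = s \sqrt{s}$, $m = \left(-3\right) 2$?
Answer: $-679$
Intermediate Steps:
$m = -6$
$H{\left(s \right)} = s^{\frac{3}{2}}$
$C{\left(O \right)} = 5 \sqrt{5}$ ($C{\left(O \right)} = 5^{\frac{3}{2}} = 5 \sqrt{5}$)
$I{\left(j \right)} = 2 + j^{2}$ ($I{\left(j \right)} = j j + 2 = j^{2} + 2 = 2 + j^{2}$)
$q{\left(t,T \right)} = 5 \sqrt{5}$
$U{\left(k \right)} = 109 + k^{2}$ ($U{\left(k \right)} = \left(2 + k^{2}\right) + 107 = 109 + k^{2}$)
$U{\left(q{\left(-6,m \right)} \right)} - 913 = \left(109 + \left(5 \sqrt{5}\right)^{2}\right) - 913 = \left(109 + 125\right) - 913 = 234 - 913 = -679$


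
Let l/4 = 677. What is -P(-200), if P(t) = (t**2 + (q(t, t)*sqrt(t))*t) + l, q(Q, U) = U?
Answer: -42708 - 400000*I*sqrt(2) ≈ -42708.0 - 5.6569e+5*I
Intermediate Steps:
l = 2708 (l = 4*677 = 2708)
P(t) = 2708 + t**2 + t**(5/2) (P(t) = (t**2 + (t*sqrt(t))*t) + 2708 = (t**2 + t**(3/2)*t) + 2708 = (t**2 + t**(5/2)) + 2708 = 2708 + t**2 + t**(5/2))
-P(-200) = -(2708 + (-200)**2 + (-200)**(5/2)) = -(2708 + 40000 + 400000*I*sqrt(2)) = -(42708 + 400000*I*sqrt(2)) = -42708 - 400000*I*sqrt(2)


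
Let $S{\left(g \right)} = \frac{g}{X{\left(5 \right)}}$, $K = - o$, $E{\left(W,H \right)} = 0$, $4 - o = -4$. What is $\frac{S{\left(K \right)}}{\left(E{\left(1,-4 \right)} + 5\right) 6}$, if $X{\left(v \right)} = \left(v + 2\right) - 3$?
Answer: $- \frac{1}{15} \approx -0.066667$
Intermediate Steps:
$o = 8$ ($o = 4 - -4 = 4 + 4 = 8$)
$X{\left(v \right)} = -1 + v$ ($X{\left(v \right)} = \left(2 + v\right) - 3 = -1 + v$)
$K = -8$ ($K = \left(-1\right) 8 = -8$)
$S{\left(g \right)} = \frac{g}{4}$ ($S{\left(g \right)} = \frac{g}{-1 + 5} = \frac{g}{4}$)
$\frac{S{\left(K \right)}}{\left(E{\left(1,-4 \right)} + 5\right) 6} = \frac{\frac{1}{4} \left(-8\right)}{\left(0 + 5\right) 6} = \frac{1}{5 \cdot 6} \left(-2\right) = \frac{1}{30} \left(-2\right) = - \frac{1}{15}$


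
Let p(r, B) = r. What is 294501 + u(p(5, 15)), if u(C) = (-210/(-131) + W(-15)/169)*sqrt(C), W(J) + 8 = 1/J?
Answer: 294501 + 516499*sqrt(5)/332085 ≈ 2.9450e+5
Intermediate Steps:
W(J) = -8 + 1/J
u(C) = 516499*sqrt(C)/332085 (u(C) = (-210/(-131) + (-8 + 1/(-15))/169)*sqrt(C) = (-210*(-1/131) + (-8 - 1/15)*(1/169))*sqrt(C) = (210/131 - 121/15*1/169)*sqrt(C) = (210/131 - 121/2535)*sqrt(C) = 516499*sqrt(C)/332085)
294501 + u(p(5, 15)) = 294501 + 516499*sqrt(5)/332085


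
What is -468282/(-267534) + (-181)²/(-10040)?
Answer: -677188349/447673560 ≈ -1.5127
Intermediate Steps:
-468282/(-267534) + (-181)²/(-10040) = -468282*(-1/267534) + 32761*(-1/10040) = 78047/44589 - 32761/10040 = -677188349/447673560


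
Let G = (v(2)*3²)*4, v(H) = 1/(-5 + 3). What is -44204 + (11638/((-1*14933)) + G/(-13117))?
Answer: -8658662207696/195876161 ≈ -44205.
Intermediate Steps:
v(H) = -½ (v(H) = 1/(-2) = -½)
G = -18 (G = -½*3²*4 = -½*9*4 = -9/2*4 = -18)
-44204 + (11638/((-1*14933)) + G/(-13117)) = -44204 + (11638/((-1*14933)) - 18/(-13117)) = -44204 + (11638/(-14933) - 18*(-1/13117)) = -44204 + (11638*(-1/14933) + 18/13117) = -44204 + (-11638/14933 + 18/13117) = -44204 - 152386852/195876161 = -8658662207696/195876161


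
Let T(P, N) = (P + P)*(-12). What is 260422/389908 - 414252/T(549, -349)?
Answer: 572748226/17838291 ≈ 32.108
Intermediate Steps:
T(P, N) = -24*P (T(P, N) = (2*P)*(-12) = -24*P)
260422/389908 - 414252/T(549, -349) = 260422/389908 - 414252/((-24*549)) = 260422*(1/389908) - 414252/(-13176) = 130211/194954 - 414252*(-1/13176) = 130211/194954 + 11507/366 = 572748226/17838291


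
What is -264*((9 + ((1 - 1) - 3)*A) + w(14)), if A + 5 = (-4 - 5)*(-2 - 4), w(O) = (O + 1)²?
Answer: -22968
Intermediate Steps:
w(O) = (1 + O)²
A = 49 (A = -5 + (-4 - 5)*(-2 - 4) = -5 - 9*(-6) = -5 + 54 = 49)
-264*((9 + ((1 - 1) - 3)*A) + w(14)) = -264*((9 + ((1 - 1) - 3)*49) + (1 + 14)²) = -264*((9 + (0 - 3)*49) + 15²) = -264*((9 - 3*49) + 225) = -264*((9 - 147) + 225) = -264*(-138 + 225) = -264*87 = -22968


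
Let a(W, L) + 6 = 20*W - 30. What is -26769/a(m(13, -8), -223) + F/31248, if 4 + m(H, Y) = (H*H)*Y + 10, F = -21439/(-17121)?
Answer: 3580478204209/3605344836912 ≈ 0.99310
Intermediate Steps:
F = 21439/17121 (F = -21439*(-1/17121) = 21439/17121 ≈ 1.2522)
m(H, Y) = 6 + Y*H² (m(H, Y) = -4 + ((H*H)*Y + 10) = -4 + (H²*Y + 10) = -4 + (Y*H² + 10) = -4 + (10 + Y*H²) = 6 + Y*H²)
a(W, L) = -36 + 20*W (a(W, L) = -6 + (20*W - 30) = -6 + (-30 + 20*W) = -36 + 20*W)
-26769/a(m(13, -8), -223) + F/31248 = -26769/(-36 + 20*(6 - 8*13²)) + (21439/17121)/31248 = -26769/(-36 + 20*(6 - 8*169)) + (21439/17121)*(1/31248) = -26769/(-36 + 20*(6 - 1352)) + 21439/534997008 = -26769/(-36 + 20*(-1346)) + 21439/534997008 = -26769/(-36 - 26920) + 21439/534997008 = -26769/(-26956) + 21439/534997008 = -26769*(-1/26956) + 21439/534997008 = 26769/26956 + 21439/534997008 = 3580478204209/3605344836912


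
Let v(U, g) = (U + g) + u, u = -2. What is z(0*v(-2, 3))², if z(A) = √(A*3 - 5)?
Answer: -5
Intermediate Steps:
v(U, g) = -2 + U + g (v(U, g) = (U + g) - 2 = -2 + U + g)
z(A) = √(-5 + 3*A) (z(A) = √(3*A - 5) = √(-5 + 3*A))
z(0*v(-2, 3))² = (√(-5 + 3*(0*(-2 - 2 + 3))))² = (√(-5 + 3*(0*(-1))))² = (√(-5 + 3*0))² = (√(-5 + 0))² = (√(-5))² = (I*√5)² = -5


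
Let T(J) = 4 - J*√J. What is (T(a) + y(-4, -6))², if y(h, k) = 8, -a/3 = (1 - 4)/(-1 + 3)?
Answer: 1881/8 - 162*√2 ≈ 6.0224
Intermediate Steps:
a = 9/2 (a = -3*(1 - 4)/(-1 + 3) = -(-9)/2 = -3*(-3/2) = 9/2 ≈ 4.5000)
T(J) = 4 - J^(3/2)
(T(a) + y(-4, -6))² = ((4 - (9/2)^(3/2)) + 8)² = ((4 - 27*√2/4) + 8)² = (12 - 27*√2/4)²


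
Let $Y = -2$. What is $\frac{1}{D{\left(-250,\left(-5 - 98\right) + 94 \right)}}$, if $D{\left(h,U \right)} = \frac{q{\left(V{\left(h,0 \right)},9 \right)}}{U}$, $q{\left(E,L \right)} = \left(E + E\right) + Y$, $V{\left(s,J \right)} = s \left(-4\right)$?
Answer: $- \frac{1}{222} \approx -0.0045045$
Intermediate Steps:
$V{\left(s,J \right)} = - 4 s$
$q{\left(E,L \right)} = -2 + 2 E$ ($q{\left(E,L \right)} = \left(E + E\right) - 2 = 2 E - 2 = -2 + 2 E$)
$D{\left(h,U \right)} = \frac{-2 - 8 h}{U}$ ($D{\left(h,U \right)} = \frac{-2 + 2 \left(- 4 h\right)}{U} = \frac{-2 - 8 h}{U}$)
$\frac{1}{D{\left(-250,\left(-5 - 98\right) + 94 \right)}} = \frac{1}{2 \frac{1}{\left(-5 - 98\right) + 94} \left(-1 - -1000\right)} = \frac{1}{2 \frac{1}{-103 + 94} \left(-1 + 1000\right)} = \frac{1}{2 \frac{1}{-9} \cdot 999} = \frac{1}{2 \left(- \frac{1}{9}\right) 999} = \frac{1}{-222} = - \frac{1}{222}$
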